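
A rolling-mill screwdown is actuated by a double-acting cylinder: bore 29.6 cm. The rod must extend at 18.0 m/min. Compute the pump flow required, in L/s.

Q ≈ 20.6 L/s

Cap-side area A_cap = π/4 × (29.6 cm)² = 688.1 cm^2
Q = A × v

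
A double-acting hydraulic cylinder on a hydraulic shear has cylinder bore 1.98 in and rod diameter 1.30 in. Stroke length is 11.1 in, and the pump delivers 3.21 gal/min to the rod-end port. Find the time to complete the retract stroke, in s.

t ≈ 1.57 s

Rod-side annular area A_ann = π/4 × (1.98² − 1.30²) = 1.752 in^2
Swept volume V = A × L; t = V / Q = A·L / Q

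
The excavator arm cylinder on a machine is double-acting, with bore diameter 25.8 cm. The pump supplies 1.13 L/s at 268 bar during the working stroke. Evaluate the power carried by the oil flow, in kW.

W ≈ 30.3 kW

Hydraulic power = P × Q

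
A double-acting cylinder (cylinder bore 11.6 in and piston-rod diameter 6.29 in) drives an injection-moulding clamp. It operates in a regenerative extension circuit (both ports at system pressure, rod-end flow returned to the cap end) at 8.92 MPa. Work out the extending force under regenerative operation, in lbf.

F ≈ 40200 lbf

With equal pressure on both faces, forces on the annular region cancel; the net push is pressure × rod cross-section.
Rod cross-section A_rod = π/4 × (6.29 in)² = 31.07 in^2
F = P × A_rod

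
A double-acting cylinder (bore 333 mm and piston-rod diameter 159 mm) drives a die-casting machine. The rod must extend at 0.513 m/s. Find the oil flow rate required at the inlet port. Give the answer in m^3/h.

Q ≈ 161 m^3/h

Cap-side area A_cap = π/4 × (333 mm)² = 87090 mm^2
Q = A × v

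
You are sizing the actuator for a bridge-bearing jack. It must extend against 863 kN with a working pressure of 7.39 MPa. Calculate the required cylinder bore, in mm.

D ≈ 386 mm

Extension force acts on the full piston face: F = P × (π/4)D².
D = √(4F / (πP)) = √(4 × 863 kN / (π × 7.39 MPa))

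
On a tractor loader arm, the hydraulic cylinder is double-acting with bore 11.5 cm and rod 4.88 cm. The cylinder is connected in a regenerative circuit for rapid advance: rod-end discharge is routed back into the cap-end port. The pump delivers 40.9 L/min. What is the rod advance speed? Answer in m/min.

In regeneration the rod-end outflow joins the pump flow into the cap end, so the net volume the pump must supply per unit advance equals the rod cross-section area.
Rod cross-section A_rod = π/4 × (4.88 cm)² = 18.70 cm^2
v = Q_pump / A_rod

v ≈ 21.9 m/min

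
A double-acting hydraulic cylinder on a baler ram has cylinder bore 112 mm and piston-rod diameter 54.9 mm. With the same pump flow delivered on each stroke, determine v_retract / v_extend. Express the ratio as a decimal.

v_ret/v_ext ≈ 1.32

Cap-side area A_cap = π/4 × (112 mm)² = 9852 mm^2
Rod-side annular area A_ann = π/4 × (112² − 54.9²) = 7485 mm^2
For equal Q, v ∝ 1/A, so v_ret/v_ext = A_cap/A_ann.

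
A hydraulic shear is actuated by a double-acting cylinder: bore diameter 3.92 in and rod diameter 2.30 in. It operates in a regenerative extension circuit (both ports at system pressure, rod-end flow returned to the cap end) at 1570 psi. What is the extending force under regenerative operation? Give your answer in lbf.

With equal pressure on both faces, forces on the annular region cancel; the net push is pressure × rod cross-section.
Rod cross-section A_rod = π/4 × (2.30 in)² = 4.155 in^2
F = P × A_rod

F ≈ 6520 lbf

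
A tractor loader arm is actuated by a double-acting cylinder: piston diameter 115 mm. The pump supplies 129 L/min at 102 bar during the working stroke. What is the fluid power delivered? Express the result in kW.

Hydraulic power = P × Q

W ≈ 21.9 kW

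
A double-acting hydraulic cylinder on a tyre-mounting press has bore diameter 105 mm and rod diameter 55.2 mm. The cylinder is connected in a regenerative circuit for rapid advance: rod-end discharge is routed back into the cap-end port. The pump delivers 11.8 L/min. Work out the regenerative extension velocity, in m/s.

v ≈ 0.0822 m/s

In regeneration the rod-end outflow joins the pump flow into the cap end, so the net volume the pump must supply per unit advance equals the rod cross-section area.
Rod cross-section A_rod = π/4 × (55.2 mm)² = 2393 mm^2
v = Q_pump / A_rod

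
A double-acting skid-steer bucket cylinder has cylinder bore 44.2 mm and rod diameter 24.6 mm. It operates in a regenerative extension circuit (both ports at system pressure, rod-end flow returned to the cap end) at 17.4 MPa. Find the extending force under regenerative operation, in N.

F ≈ 8270 N

With equal pressure on both faces, forces on the annular region cancel; the net push is pressure × rod cross-section.
Rod cross-section A_rod = π/4 × (24.6 mm)² = 475.3 mm^2
F = P × A_rod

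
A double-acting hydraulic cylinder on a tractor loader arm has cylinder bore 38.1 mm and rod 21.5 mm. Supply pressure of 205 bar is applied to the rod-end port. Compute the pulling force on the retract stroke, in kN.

F ≈ 15.9 kN

Rod-side annular area A_ann = π/4 × (38.1² − 21.5²) = 777.0 mm^2
On retraction the pressure acts on the annular area (bore minus rod).
F = P × A_ann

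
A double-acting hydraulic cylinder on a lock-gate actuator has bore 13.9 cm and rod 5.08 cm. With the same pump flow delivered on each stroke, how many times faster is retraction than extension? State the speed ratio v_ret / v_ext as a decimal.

v_ret/v_ext ≈ 1.15

Cap-side area A_cap = π/4 × (13.9 cm)² = 151.7 cm^2
Rod-side annular area A_ann = π/4 × (13.9² − 5.08²) = 131.5 cm^2
For equal Q, v ∝ 1/A, so v_ret/v_ext = A_cap/A_ann.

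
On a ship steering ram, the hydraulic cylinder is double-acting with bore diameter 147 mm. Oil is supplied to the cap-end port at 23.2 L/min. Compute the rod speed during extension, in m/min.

Cap-side area A_cap = π/4 × (147 mm)² = 16970 mm^2
v = Q / A

v ≈ 1.37 m/min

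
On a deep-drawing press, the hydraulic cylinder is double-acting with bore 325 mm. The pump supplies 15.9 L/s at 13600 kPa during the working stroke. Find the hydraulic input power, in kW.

W ≈ 216 kW

Hydraulic power = P × Q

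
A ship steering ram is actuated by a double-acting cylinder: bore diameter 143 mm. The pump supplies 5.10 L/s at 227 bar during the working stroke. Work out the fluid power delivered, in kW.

Hydraulic power = P × Q

W ≈ 116 kW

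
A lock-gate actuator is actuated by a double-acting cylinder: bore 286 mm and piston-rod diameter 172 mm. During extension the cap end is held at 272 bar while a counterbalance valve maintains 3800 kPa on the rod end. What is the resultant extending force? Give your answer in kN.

F ≈ 1590 kN

Cap-side area A_cap = π/4 × (286 mm)² = 64240 mm^2
Rod-side annular area A_ann = π/4 × (286² − 172²) = 41010 mm^2
Net thrust = P_cap·A_cap − P_rod·A_ann = 1747 kN − 155.8 kN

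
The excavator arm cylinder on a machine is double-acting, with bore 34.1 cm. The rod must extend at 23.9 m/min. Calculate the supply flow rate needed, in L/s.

Q ≈ 36.4 L/s

Cap-side area A_cap = π/4 × (34.1 cm)² = 913.3 cm^2
Q = A × v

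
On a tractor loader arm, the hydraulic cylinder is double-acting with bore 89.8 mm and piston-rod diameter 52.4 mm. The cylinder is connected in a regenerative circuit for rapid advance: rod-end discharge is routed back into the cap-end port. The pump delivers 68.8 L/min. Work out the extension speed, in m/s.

In regeneration the rod-end outflow joins the pump flow into the cap end, so the net volume the pump must supply per unit advance equals the rod cross-section area.
Rod cross-section A_rod = π/4 × (52.4 mm)² = 2157 mm^2
v = Q_pump / A_rod

v ≈ 0.532 m/s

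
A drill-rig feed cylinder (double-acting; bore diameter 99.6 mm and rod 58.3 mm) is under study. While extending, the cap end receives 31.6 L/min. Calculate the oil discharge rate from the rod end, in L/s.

Q_out ≈ 0.346 L/s

Cap-side area A_cap = π/4 × (99.6 mm)² = 7791 mm^2
Rod-side annular area A_ann = π/4 × (99.6² − 58.3²) = 5122 mm^2
Piston speed v = Q_in/A_cap; rod-end outflow Q_out = v × A_ann = Q_in × A_ann/A_cap.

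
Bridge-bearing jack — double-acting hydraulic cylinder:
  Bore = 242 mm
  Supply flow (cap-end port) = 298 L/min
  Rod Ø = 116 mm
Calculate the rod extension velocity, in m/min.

v ≈ 6.48 m/min

Cap-side area A_cap = π/4 × (242 mm)² = 46000 mm^2
v = Q / A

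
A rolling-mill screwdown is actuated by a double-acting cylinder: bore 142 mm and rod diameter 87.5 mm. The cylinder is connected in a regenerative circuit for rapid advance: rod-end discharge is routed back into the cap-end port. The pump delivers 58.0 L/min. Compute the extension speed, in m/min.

v ≈ 9.65 m/min

In regeneration the rod-end outflow joins the pump flow into the cap end, so the net volume the pump must supply per unit advance equals the rod cross-section area.
Rod cross-section A_rod = π/4 × (87.5 mm)² = 6013 mm^2
v = Q_pump / A_rod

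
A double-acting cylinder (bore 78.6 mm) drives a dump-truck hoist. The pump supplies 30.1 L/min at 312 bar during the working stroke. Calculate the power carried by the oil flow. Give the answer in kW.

W ≈ 15.7 kW

Hydraulic power = P × Q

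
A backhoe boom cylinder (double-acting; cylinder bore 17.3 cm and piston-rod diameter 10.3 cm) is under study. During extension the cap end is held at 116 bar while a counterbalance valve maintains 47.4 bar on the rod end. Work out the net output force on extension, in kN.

F ≈ 201 kN

Cap-side area A_cap = π/4 × (17.3 cm)² = 235.1 cm^2
Rod-side annular area A_ann = π/4 × (17.3² − 10.3²) = 151.7 cm^2
Net thrust = P_cap·A_cap − P_rod·A_ann = 272.7 kN − 71.92 kN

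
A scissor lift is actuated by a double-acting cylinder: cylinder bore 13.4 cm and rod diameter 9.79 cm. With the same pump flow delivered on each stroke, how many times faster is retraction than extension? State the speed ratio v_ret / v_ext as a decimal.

Cap-side area A_cap = π/4 × (13.4 cm)² = 141.0 cm^2
Rod-side annular area A_ann = π/4 × (13.4² − 9.79²) = 65.75 cm^2
For equal Q, v ∝ 1/A, so v_ret/v_ext = A_cap/A_ann.

v_ret/v_ext ≈ 2.14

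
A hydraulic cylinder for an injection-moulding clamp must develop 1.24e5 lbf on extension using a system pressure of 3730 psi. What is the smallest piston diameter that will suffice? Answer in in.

Extension force acts on the full piston face: F = P × (π/4)D².
D = √(4F / (πP)) = √(4 × 1.24e5 lbf / (π × 3730 psi))

D ≈ 6.51 in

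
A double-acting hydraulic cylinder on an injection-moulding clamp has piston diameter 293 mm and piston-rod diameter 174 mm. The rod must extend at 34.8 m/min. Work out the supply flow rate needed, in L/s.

Q ≈ 39.1 L/s

Cap-side area A_cap = π/4 × (293 mm)² = 67430 mm^2
Q = A × v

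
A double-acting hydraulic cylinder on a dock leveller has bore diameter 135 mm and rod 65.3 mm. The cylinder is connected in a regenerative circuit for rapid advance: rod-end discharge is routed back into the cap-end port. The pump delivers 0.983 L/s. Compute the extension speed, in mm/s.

v ≈ 294 mm/s

In regeneration the rod-end outflow joins the pump flow into the cap end, so the net volume the pump must supply per unit advance equals the rod cross-section area.
Rod cross-section A_rod = π/4 × (65.3 mm)² = 3349 mm^2
v = Q_pump / A_rod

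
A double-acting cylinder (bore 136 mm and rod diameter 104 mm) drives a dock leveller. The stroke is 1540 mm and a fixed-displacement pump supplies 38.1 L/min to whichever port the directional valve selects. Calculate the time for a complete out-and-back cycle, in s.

Cap-side area A_cap = π/4 × (136 mm)² = 14530 mm^2
Rod-side annular area A_ann = π/4 × (136² − 104²) = 6032 mm^2
t_ext = A_cap·L/Q = 35.23 s
t_ret = A_ann·L/Q = 14.63 s
t_cycle = t_ext + t_ret

t ≈ 49.9 s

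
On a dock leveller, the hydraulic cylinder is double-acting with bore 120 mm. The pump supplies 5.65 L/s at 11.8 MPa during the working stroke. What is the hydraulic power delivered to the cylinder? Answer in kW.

Hydraulic power = P × Q

W ≈ 66.7 kW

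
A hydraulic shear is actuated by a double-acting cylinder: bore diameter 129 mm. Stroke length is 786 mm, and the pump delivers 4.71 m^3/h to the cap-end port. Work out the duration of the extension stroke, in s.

t ≈ 7.85 s

Cap-side area A_cap = π/4 × (129 mm)² = 13070 mm^2
Swept volume V = A × L; t = V / Q = A·L / Q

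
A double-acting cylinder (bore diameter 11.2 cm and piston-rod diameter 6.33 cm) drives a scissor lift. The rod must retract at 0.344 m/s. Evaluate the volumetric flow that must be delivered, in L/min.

Rod-side annular area A_ann = π/4 × (11.2² − 6.33²) = 67.05 cm^2
Q = A × v

Q ≈ 138 L/min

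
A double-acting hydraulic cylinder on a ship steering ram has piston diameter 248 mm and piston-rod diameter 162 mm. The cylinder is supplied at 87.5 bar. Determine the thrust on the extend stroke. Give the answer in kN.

Cap-side area A_cap = π/4 × (248 mm)² = 48310 mm^2
F = P × A_cap = 87.5 bar × A_cap

F ≈ 423 kN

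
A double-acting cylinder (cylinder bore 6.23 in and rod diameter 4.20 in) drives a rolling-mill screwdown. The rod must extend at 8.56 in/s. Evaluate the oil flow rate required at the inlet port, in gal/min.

Q ≈ 67.8 gal/min

Cap-side area A_cap = π/4 × (6.23 in)² = 30.48 in^2
Q = A × v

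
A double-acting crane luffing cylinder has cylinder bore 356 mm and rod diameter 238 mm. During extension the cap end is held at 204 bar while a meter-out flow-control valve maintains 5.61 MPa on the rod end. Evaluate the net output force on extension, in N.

F ≈ 1.72e6 N

Cap-side area A_cap = π/4 × (356 mm)² = 99540 mm^2
Rod-side annular area A_ann = π/4 × (356² − 238²) = 55050 mm^2
Net thrust = P_cap·A_cap − P_rod·A_ann = 2.031e6 N − 3.088e5 N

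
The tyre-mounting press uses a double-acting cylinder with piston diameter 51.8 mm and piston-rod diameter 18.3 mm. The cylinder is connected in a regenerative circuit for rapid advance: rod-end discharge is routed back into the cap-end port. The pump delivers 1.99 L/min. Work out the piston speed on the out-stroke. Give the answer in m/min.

v ≈ 7.57 m/min

In regeneration the rod-end outflow joins the pump flow into the cap end, so the net volume the pump must supply per unit advance equals the rod cross-section area.
Rod cross-section A_rod = π/4 × (18.3 mm)² = 263.0 mm^2
v = Q_pump / A_rod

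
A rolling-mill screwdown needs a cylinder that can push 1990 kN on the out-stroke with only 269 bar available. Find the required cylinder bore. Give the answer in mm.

Extension force acts on the full piston face: F = P × (π/4)D².
D = √(4F / (πP)) = √(4 × 1990 kN / (π × 269 bar))

D ≈ 307 mm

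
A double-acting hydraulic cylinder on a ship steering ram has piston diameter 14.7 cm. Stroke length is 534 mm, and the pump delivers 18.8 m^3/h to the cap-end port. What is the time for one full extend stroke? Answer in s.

t ≈ 1.74 s

Cap-side area A_cap = π/4 × (14.7 cm)² = 169.7 cm^2
Swept volume V = A × L; t = V / Q = A·L / Q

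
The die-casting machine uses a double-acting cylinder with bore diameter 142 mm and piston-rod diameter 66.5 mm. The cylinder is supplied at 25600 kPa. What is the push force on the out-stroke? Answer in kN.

Cap-side area A_cap = π/4 × (142 mm)² = 15840 mm^2
F = P × A_cap = 25600 kPa × A_cap

F ≈ 405 kN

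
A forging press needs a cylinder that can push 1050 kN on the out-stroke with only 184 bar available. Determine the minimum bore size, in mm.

Extension force acts on the full piston face: F = P × (π/4)D².
D = √(4F / (πP)) = √(4 × 1050 kN / (π × 184 bar))

D ≈ 270 mm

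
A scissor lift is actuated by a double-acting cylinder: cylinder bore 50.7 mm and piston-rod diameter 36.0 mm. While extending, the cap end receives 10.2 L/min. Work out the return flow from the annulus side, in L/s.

Q_out ≈ 0.0843 L/s

Cap-side area A_cap = π/4 × (50.7 mm)² = 2019 mm^2
Rod-side annular area A_ann = π/4 × (50.7² − 36.0²) = 1001 mm^2
Piston speed v = Q_in/A_cap; rod-end outflow Q_out = v × A_ann = Q_in × A_ann/A_cap.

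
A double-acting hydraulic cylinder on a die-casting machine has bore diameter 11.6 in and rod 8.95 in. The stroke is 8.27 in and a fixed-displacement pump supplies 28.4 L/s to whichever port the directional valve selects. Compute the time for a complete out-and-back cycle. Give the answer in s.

Cap-side area A_cap = π/4 × (11.6 in)² = 105.7 in^2
Rod-side annular area A_ann = π/4 × (11.6² − 8.95²) = 42.77 in^2
t_ext = A_cap·L/Q = 0.5043 s
t_ret = A_ann·L/Q = 0.2041 s
t_cycle = t_ext + t_ret

t ≈ 0.708 s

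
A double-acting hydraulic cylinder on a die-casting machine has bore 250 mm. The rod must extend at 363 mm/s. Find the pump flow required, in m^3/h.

Cap-side area A_cap = π/4 × (250 mm)² = 49090 mm^2
Q = A × v

Q ≈ 64.1 m^3/h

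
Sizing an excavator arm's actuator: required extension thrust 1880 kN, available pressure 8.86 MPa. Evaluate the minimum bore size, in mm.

Extension force acts on the full piston face: F = P × (π/4)D².
D = √(4F / (πP)) = √(4 × 1880 kN / (π × 8.86 MPa))

D ≈ 520 mm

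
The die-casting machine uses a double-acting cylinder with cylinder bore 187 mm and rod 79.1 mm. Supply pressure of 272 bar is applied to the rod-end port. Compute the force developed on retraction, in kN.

F ≈ 613 kN

Rod-side annular area A_ann = π/4 × (187² − 79.1²) = 22550 mm^2
On retraction the pressure acts on the annular area (bore minus rod).
F = P × A_ann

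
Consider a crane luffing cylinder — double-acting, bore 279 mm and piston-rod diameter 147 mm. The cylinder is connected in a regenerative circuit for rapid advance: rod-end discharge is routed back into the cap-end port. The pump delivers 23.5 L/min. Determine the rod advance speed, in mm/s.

v ≈ 23.1 mm/s

In regeneration the rod-end outflow joins the pump flow into the cap end, so the net volume the pump must supply per unit advance equals the rod cross-section area.
Rod cross-section A_rod = π/4 × (147 mm)² = 16970 mm^2
v = Q_pump / A_rod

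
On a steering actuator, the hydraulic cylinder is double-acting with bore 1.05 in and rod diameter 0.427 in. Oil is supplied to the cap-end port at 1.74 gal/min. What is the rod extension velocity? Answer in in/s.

Cap-side area A_cap = π/4 × (1.05 in)² = 0.8659 in^2
v = Q / A

v ≈ 7.74 in/s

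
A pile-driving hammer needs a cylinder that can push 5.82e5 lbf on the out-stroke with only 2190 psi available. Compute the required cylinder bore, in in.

D ≈ 18.4 in

Extension force acts on the full piston face: F = P × (π/4)D².
D = √(4F / (πP)) = √(4 × 5.82e5 lbf / (π × 2190 psi))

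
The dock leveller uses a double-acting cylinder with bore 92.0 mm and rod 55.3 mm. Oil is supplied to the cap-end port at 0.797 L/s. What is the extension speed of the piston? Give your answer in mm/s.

v ≈ 120 mm/s

Cap-side area A_cap = π/4 × (92.0 mm)² = 6648 mm^2
v = Q / A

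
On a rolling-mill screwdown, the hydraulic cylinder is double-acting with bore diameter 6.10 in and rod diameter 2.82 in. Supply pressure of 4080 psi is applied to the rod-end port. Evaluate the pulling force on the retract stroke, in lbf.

F ≈ 93800 lbf

Rod-side annular area A_ann = π/4 × (6.10² − 2.82²) = 22.98 in^2
On retraction the pressure acts on the annular area (bore minus rod).
F = P × A_ann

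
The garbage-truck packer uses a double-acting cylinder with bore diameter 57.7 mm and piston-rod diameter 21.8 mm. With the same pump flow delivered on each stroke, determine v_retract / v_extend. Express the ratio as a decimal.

Cap-side area A_cap = π/4 × (57.7 mm)² = 2615 mm^2
Rod-side annular area A_ann = π/4 × (57.7² − 21.8²) = 2242 mm^2
For equal Q, v ∝ 1/A, so v_ret/v_ext = A_cap/A_ann.

v_ret/v_ext ≈ 1.17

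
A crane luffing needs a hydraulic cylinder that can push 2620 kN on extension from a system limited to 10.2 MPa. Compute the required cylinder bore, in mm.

Extension force acts on the full piston face: F = P × (π/4)D².
D = √(4F / (πP)) = √(4 × 2620 kN / (π × 10.2 MPa))

D ≈ 572 mm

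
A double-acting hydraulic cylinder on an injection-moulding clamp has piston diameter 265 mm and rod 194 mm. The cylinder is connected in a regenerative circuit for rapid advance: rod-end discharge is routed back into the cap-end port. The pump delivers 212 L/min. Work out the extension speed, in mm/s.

v ≈ 120 mm/s

In regeneration the rod-end outflow joins the pump flow into the cap end, so the net volume the pump must supply per unit advance equals the rod cross-section area.
Rod cross-section A_rod = π/4 × (194 mm)² = 29560 mm^2
v = Q_pump / A_rod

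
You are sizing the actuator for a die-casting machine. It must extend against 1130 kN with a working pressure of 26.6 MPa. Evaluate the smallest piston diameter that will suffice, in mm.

D ≈ 233 mm

Extension force acts on the full piston face: F = P × (π/4)D².
D = √(4F / (πP)) = √(4 × 1130 kN / (π × 26.6 MPa))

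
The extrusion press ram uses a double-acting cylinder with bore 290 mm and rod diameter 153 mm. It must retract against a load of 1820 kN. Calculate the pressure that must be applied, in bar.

Rod-side annular area A_ann = π/4 × (290² − 153²) = 47670 mm^2
Retraction: pressure acts on the annular area.
P = F / A = 1820 kN / A

P ≈ 382 bar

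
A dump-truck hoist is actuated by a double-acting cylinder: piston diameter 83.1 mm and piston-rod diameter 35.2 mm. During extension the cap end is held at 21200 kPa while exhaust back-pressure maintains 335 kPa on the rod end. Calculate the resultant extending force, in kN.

F ≈ 113 kN

Cap-side area A_cap = π/4 × (83.1 mm)² = 5424 mm^2
Rod-side annular area A_ann = π/4 × (83.1² − 35.2²) = 4451 mm^2
Net thrust = P_cap·A_cap − P_rod·A_ann = 115.0 kN − 1.491 kN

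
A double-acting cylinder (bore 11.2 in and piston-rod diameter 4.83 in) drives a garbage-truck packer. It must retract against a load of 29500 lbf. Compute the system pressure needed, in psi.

P ≈ 368 psi

Rod-side annular area A_ann = π/4 × (11.2² − 4.83²) = 80.20 in^2
Retraction: pressure acts on the annular area.
P = F / A = 29500 lbf / A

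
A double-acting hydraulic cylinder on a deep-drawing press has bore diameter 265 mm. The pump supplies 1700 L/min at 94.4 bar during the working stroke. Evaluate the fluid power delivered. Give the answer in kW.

W ≈ 267 kW

Hydraulic power = P × Q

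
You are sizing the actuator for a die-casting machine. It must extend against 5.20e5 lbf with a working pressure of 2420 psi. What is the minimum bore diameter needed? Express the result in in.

D ≈ 16.5 in

Extension force acts on the full piston face: F = P × (π/4)D².
D = √(4F / (πP)) = √(4 × 5.20e5 lbf / (π × 2420 psi))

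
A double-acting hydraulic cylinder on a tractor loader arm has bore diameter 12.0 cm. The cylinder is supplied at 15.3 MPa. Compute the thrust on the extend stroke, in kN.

Cap-side area A_cap = π/4 × (12.0 cm)² = 113.1 cm^2
F = P × A_cap = 15.3 MPa × A_cap

F ≈ 173 kN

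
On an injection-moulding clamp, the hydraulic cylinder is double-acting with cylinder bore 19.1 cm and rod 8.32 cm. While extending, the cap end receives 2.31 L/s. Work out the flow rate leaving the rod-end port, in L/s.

Q_out ≈ 1.87 L/s

Cap-side area A_cap = π/4 × (19.1 cm)² = 286.5 cm^2
Rod-side annular area A_ann = π/4 × (19.1² − 8.32²) = 232.2 cm^2
Piston speed v = Q_in/A_cap; rod-end outflow Q_out = v × A_ann = Q_in × A_ann/A_cap.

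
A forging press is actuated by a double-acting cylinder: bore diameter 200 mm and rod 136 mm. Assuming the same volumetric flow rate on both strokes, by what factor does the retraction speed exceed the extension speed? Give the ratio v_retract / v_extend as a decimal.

v_ret/v_ext ≈ 1.86

Cap-side area A_cap = π/4 × (200 mm)² = 31420 mm^2
Rod-side annular area A_ann = π/4 × (200² − 136²) = 16890 mm^2
For equal Q, v ∝ 1/A, so v_ret/v_ext = A_cap/A_ann.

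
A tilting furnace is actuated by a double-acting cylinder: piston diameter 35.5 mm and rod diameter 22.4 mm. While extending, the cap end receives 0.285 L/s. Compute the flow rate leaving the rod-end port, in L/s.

Q_out ≈ 0.172 L/s

Cap-side area A_cap = π/4 × (35.5 mm)² = 989.8 mm^2
Rod-side annular area A_ann = π/4 × (35.5² − 22.4²) = 595.7 mm^2
Piston speed v = Q_in/A_cap; rod-end outflow Q_out = v × A_ann = Q_in × A_ann/A_cap.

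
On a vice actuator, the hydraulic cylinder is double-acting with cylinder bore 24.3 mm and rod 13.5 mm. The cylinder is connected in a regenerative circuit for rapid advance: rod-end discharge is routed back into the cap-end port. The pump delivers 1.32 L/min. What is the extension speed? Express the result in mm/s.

v ≈ 154 mm/s

In regeneration the rod-end outflow joins the pump flow into the cap end, so the net volume the pump must supply per unit advance equals the rod cross-section area.
Rod cross-section A_rod = π/4 × (13.5 mm)² = 143.1 mm^2
v = Q_pump / A_rod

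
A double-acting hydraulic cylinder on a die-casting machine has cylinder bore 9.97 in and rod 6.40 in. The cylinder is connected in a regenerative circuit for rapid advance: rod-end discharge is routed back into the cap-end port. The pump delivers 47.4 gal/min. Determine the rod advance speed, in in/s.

v ≈ 5.67 in/s

In regeneration the rod-end outflow joins the pump flow into the cap end, so the net volume the pump must supply per unit advance equals the rod cross-section area.
Rod cross-section A_rod = π/4 × (6.40 in)² = 32.17 in^2
v = Q_pump / A_rod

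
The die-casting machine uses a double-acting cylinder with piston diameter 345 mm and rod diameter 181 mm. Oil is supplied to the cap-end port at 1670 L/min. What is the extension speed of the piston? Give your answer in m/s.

Cap-side area A_cap = π/4 × (345 mm)² = 93480 mm^2
v = Q / A

v ≈ 0.298 m/s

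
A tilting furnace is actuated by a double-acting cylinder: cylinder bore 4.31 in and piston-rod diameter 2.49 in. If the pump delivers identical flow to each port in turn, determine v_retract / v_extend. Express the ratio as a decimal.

v_ret/v_ext ≈ 1.50

Cap-side area A_cap = π/4 × (4.31 in)² = 14.59 in^2
Rod-side annular area A_ann = π/4 × (4.31² − 2.49²) = 9.720 in^2
For equal Q, v ∝ 1/A, so v_ret/v_ext = A_cap/A_ann.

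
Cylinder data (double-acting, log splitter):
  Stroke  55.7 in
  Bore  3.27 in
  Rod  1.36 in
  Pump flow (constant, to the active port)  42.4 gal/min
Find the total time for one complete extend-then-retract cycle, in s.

Cap-side area A_cap = π/4 × (3.27 in)² = 8.398 in^2
Rod-side annular area A_ann = π/4 × (3.27² − 1.36²) = 6.946 in^2
t_ext = A_cap·L/Q = 2.866 s
t_ret = A_ann·L/Q = 2.370 s
t_cycle = t_ext + t_ret

t ≈ 5.24 s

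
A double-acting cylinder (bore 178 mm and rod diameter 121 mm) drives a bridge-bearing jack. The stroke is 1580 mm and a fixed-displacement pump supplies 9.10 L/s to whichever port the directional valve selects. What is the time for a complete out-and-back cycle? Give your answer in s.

Cap-side area A_cap = π/4 × (178 mm)² = 24880 mm^2
Rod-side annular area A_ann = π/4 × (178² − 121²) = 13390 mm^2
t_ext = A_cap·L/Q = 4.321 s
t_ret = A_ann·L/Q = 2.324 s
t_cycle = t_ext + t_ret

t ≈ 6.64 s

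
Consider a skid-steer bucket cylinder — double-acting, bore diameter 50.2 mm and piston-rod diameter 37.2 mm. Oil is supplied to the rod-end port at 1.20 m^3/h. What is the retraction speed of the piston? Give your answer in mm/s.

Rod-side annular area A_ann = π/4 × (50.2² − 37.2²) = 892.4 mm^2
Flow into the rod-end port fills the annular volume.
v = Q / A

v ≈ 374 mm/s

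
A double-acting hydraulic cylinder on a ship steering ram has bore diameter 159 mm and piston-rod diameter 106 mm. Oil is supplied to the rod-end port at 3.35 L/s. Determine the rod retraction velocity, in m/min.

Rod-side annular area A_ann = π/4 × (159² − 106²) = 11030 mm^2
Flow into the rod-end port fills the annular volume.
v = Q / A

v ≈ 18.2 m/min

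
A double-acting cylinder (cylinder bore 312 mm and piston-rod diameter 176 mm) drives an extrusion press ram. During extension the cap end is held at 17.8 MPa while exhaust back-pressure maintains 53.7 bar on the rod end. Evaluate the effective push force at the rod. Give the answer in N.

Cap-side area A_cap = π/4 × (312 mm)² = 76450 mm^2
Rod-side annular area A_ann = π/4 × (312² − 176²) = 52130 mm^2
Net thrust = P_cap·A_cap − P_rod·A_ann = 1.361e6 N − 2.799e5 N

F ≈ 1.08e6 N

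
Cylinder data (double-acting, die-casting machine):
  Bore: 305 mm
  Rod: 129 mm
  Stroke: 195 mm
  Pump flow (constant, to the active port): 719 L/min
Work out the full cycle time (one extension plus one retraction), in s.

Cap-side area A_cap = π/4 × (305 mm)² = 73060 mm^2
Rod-side annular area A_ann = π/4 × (305² − 129²) = 59990 mm^2
t_ext = A_cap·L/Q = 1.189 s
t_ret = A_ann·L/Q = 0.9762 s
t_cycle = t_ext + t_ret

t ≈ 2.17 s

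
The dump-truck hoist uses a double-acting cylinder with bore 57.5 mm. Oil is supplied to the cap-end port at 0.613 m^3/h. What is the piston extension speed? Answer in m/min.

v ≈ 3.93 m/min

Cap-side area A_cap = π/4 × (57.5 mm)² = 2597 mm^2
v = Q / A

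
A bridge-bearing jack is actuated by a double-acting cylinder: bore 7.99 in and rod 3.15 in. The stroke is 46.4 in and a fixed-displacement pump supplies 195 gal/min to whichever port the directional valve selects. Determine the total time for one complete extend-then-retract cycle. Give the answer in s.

t ≈ 5.72 s

Cap-side area A_cap = π/4 × (7.99 in)² = 50.14 in^2
Rod-side annular area A_ann = π/4 × (7.99² − 3.15²) = 42.35 in^2
t_ext = A_cap·L/Q = 3.099 s
t_ret = A_ann·L/Q = 2.617 s
t_cycle = t_ext + t_ret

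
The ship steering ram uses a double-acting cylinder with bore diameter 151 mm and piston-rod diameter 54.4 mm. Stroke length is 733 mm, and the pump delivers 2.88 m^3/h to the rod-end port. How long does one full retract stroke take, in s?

t ≈ 14.3 s

Rod-side annular area A_ann = π/4 × (151² − 54.4²) = 15580 mm^2
Swept volume V = A × L; t = V / Q = A·L / Q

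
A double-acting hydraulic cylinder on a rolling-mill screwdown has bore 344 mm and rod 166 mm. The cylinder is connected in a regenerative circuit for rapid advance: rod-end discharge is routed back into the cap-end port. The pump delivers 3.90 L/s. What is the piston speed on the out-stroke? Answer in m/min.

In regeneration the rod-end outflow joins the pump flow into the cap end, so the net volume the pump must supply per unit advance equals the rod cross-section area.
Rod cross-section A_rod = π/4 × (166 mm)² = 21640 mm^2
v = Q_pump / A_rod

v ≈ 10.8 m/min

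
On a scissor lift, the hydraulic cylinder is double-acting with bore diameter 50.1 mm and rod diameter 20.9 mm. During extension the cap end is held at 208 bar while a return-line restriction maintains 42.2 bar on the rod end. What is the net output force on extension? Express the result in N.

F ≈ 34100 N

Cap-side area A_cap = π/4 × (50.1 mm)² = 1971 mm^2
Rod-side annular area A_ann = π/4 × (50.1² − 20.9²) = 1628 mm^2
Net thrust = P_cap·A_cap − P_rod·A_ann = 41000 N − 6871 N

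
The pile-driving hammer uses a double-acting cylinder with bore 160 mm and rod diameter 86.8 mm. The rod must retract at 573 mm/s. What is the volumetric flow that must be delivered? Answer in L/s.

Rod-side annular area A_ann = π/4 × (160² − 86.8²) = 14190 mm^2
Q = A × v

Q ≈ 8.13 L/s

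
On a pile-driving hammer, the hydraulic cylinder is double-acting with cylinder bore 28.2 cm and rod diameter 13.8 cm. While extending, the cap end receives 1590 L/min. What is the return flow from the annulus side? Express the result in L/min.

Cap-side area A_cap = π/4 × (28.2 cm)² = 624.6 cm^2
Rod-side annular area A_ann = π/4 × (28.2² − 13.8²) = 475.0 cm^2
Piston speed v = Q_in/A_cap; rod-end outflow Q_out = v × A_ann = Q_in × A_ann/A_cap.

Q_out ≈ 1210 L/min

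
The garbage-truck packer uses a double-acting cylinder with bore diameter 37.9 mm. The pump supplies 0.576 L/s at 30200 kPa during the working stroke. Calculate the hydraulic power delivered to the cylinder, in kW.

Hydraulic power = P × Q

W ≈ 17.4 kW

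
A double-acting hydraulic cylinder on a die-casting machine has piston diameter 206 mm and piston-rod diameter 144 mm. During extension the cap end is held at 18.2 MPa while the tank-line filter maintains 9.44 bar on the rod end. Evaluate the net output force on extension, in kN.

F ≈ 591 kN

Cap-side area A_cap = π/4 × (206 mm)² = 33330 mm^2
Rod-side annular area A_ann = π/4 × (206² − 144²) = 17040 mm^2
Net thrust = P_cap·A_cap − P_rod·A_ann = 606.6 kN − 16.09 kN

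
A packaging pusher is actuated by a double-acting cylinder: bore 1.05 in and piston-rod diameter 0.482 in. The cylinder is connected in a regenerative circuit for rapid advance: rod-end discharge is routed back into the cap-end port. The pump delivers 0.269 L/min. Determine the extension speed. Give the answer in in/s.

In regeneration the rod-end outflow joins the pump flow into the cap end, so the net volume the pump must supply per unit advance equals the rod cross-section area.
Rod cross-section A_rod = π/4 × (0.482 in)² = 0.1825 in^2
v = Q_pump / A_rod

v ≈ 1.50 in/s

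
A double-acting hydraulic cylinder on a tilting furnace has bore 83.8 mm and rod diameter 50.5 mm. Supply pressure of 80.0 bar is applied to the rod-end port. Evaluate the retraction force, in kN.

Rod-side annular area A_ann = π/4 × (83.8² − 50.5²) = 3512 mm^2
On retraction the pressure acts on the annular area (bore minus rod).
F = P × A_ann

F ≈ 28.1 kN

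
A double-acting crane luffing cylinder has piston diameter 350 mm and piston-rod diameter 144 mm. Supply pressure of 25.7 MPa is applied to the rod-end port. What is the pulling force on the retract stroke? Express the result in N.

F ≈ 2.05e6 N

Rod-side annular area A_ann = π/4 × (350² − 144²) = 79930 mm^2
On retraction the pressure acts on the annular area (bore minus rod).
F = P × A_ann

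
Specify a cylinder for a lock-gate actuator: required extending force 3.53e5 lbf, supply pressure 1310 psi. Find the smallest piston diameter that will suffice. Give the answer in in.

Extension force acts on the full piston face: F = P × (π/4)D².
D = √(4F / (πP)) = √(4 × 3.53e5 lbf / (π × 1310 psi))

D ≈ 18.5 in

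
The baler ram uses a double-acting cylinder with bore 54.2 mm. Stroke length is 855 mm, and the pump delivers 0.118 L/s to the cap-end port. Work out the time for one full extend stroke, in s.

t ≈ 16.7 s

Cap-side area A_cap = π/4 × (54.2 mm)² = 2307 mm^2
Swept volume V = A × L; t = V / Q = A·L / Q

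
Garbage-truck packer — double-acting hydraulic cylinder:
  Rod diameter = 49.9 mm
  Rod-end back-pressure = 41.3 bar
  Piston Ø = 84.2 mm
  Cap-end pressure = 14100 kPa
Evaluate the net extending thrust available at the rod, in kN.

Cap-side area A_cap = π/4 × (84.2 mm)² = 5568 mm^2
Rod-side annular area A_ann = π/4 × (84.2² − 49.9²) = 3613 mm^2
Net thrust = P_cap·A_cap − P_rod·A_ann = 78.51 kN − 14.92 kN

F ≈ 63.6 kN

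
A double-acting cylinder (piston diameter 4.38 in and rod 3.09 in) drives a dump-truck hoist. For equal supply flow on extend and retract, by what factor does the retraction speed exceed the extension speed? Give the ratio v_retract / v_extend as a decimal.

Cap-side area A_cap = π/4 × (4.38 in)² = 15.07 in^2
Rod-side annular area A_ann = π/4 × (4.38² − 3.09²) = 7.568 in^2
For equal Q, v ∝ 1/A, so v_ret/v_ext = A_cap/A_ann.

v_ret/v_ext ≈ 1.99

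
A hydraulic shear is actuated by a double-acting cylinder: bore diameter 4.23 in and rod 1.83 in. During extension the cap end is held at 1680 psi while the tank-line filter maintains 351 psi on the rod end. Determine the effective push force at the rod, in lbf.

F ≈ 19600 lbf

Cap-side area A_cap = π/4 × (4.23 in)² = 14.05 in^2
Rod-side annular area A_ann = π/4 × (4.23² − 1.83²) = 11.42 in^2
Net thrust = P_cap·A_cap − P_rod·A_ann = 23610 lbf − 4009 lbf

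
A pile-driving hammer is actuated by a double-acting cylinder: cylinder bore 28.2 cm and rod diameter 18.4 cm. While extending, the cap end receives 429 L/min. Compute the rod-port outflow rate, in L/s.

Cap-side area A_cap = π/4 × (28.2 cm)² = 624.6 cm^2
Rod-side annular area A_ann = π/4 × (28.2² − 18.4²) = 358.7 cm^2
Piston speed v = Q_in/A_cap; rod-end outflow Q_out = v × A_ann = Q_in × A_ann/A_cap.

Q_out ≈ 4.11 L/s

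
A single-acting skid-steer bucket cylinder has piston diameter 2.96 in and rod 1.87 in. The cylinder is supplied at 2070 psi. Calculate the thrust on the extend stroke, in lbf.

Cap-side area A_cap = π/4 × (2.96 in)² = 6.881 in^2
F = P × A_cap = 2070 psi × A_cap

F ≈ 14200 lbf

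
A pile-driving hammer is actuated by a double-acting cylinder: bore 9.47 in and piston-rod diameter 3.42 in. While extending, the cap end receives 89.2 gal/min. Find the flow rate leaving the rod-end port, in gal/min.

Cap-side area A_cap = π/4 × (9.47 in)² = 70.44 in^2
Rod-side annular area A_ann = π/4 × (9.47² − 3.42²) = 61.25 in^2
Piston speed v = Q_in/A_cap; rod-end outflow Q_out = v × A_ann = Q_in × A_ann/A_cap.

Q_out ≈ 77.6 gal/min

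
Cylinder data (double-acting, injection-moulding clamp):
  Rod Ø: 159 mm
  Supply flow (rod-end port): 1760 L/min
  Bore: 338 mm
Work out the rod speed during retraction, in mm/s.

v ≈ 420 mm/s

Rod-side annular area A_ann = π/4 × (338² − 159²) = 69870 mm^2
Flow into the rod-end port fills the annular volume.
v = Q / A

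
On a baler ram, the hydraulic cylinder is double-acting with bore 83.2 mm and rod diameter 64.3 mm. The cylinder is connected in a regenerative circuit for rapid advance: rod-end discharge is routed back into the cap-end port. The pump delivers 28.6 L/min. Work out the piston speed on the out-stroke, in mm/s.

v ≈ 147 mm/s

In regeneration the rod-end outflow joins the pump flow into the cap end, so the net volume the pump must supply per unit advance equals the rod cross-section area.
Rod cross-section A_rod = π/4 × (64.3 mm)² = 3247 mm^2
v = Q_pump / A_rod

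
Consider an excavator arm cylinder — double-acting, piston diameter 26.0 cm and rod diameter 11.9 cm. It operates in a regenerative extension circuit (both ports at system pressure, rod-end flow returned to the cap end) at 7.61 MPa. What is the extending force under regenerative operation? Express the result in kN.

F ≈ 84.6 kN

With equal pressure on both faces, forces on the annular region cancel; the net push is pressure × rod cross-section.
Rod cross-section A_rod = π/4 × (11.9 cm)² = 111.2 cm^2
F = P × A_rod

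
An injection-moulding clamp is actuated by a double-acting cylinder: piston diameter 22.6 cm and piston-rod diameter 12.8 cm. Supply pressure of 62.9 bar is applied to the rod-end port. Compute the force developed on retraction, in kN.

Rod-side annular area A_ann = π/4 × (22.6² − 12.8²) = 272.5 cm^2
On retraction the pressure acts on the annular area (bore minus rod).
F = P × A_ann

F ≈ 171 kN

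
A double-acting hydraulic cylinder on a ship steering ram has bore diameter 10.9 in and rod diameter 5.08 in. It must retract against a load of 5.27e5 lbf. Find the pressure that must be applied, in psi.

Rod-side annular area A_ann = π/4 × (10.9² − 5.08²) = 73.04 in^2
Retraction: pressure acts on the annular area.
P = F / A = 5.27e5 lbf / A

P ≈ 7210 psi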